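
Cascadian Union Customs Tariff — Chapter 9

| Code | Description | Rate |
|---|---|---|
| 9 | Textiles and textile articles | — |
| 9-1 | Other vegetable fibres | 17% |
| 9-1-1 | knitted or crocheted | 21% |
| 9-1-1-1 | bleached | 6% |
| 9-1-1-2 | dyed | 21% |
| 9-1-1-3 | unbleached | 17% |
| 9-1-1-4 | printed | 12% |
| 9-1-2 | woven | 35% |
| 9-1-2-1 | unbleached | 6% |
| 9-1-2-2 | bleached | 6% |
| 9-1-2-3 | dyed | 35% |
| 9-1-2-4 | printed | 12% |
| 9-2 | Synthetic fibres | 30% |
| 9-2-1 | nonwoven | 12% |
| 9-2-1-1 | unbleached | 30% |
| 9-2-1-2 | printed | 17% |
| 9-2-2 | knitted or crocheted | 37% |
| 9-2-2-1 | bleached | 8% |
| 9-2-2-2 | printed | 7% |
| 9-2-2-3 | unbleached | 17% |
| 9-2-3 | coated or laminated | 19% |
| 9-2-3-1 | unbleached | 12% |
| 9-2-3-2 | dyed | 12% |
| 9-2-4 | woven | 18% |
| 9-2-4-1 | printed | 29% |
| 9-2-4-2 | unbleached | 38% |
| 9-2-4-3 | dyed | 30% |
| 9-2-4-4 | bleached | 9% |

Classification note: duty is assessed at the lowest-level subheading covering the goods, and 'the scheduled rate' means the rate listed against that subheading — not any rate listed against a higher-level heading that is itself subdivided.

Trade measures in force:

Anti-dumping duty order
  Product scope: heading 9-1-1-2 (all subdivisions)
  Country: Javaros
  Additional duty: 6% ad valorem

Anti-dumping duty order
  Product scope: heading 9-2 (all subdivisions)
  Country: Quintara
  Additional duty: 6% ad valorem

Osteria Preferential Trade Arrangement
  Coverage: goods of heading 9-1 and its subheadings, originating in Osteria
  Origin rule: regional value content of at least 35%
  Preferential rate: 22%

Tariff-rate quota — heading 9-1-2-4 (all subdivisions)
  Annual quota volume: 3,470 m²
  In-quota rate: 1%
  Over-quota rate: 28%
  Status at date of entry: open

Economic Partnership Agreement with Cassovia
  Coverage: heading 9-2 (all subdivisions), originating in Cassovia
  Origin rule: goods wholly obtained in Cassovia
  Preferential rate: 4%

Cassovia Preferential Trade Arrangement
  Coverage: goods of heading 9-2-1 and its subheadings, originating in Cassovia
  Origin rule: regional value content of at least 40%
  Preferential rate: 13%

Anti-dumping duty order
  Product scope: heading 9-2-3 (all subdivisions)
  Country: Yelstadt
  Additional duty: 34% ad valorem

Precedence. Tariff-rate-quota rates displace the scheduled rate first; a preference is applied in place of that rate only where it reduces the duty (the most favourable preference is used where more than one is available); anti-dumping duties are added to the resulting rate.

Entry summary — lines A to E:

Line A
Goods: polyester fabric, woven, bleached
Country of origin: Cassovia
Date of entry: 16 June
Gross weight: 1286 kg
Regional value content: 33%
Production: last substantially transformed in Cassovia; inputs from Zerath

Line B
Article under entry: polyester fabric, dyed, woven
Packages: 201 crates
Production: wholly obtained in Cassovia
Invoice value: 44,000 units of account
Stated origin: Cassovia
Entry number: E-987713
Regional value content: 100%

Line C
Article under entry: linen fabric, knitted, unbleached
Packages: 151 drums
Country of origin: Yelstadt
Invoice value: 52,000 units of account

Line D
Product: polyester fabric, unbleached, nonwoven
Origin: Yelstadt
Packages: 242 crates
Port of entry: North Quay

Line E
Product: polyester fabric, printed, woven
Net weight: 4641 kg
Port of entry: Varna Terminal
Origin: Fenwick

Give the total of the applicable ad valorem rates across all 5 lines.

89%

Line A: polyester → 9-2; woven → 9-2-4; bleached → 9-2-4-4. Scheduled 9%. Cassovia agreement on 9-2: not wholly obtained; Cassovia agreement on 9-2-1: 9-2-4-4 not covered. → 9%.
Line B: polyester → 9-2; woven → 9-2-4; dyed → 9-2-4-3. Scheduled 30%. Cassovia agreement on 9-2: wholly obtained → 4% available; Cassovia agreement on 9-2-1: 9-2-4-3 not covered; preferential 4%. → 4%.
Line C: linen → 9-1; knitted → 9-1-1; unbleached → 9-1-1-3. Scheduled 17%. No special measure applies. → 17%.
Line D: polyester → 9-2; nonwoven → 9-2-1; unbleached → 9-2-1-1. Scheduled 30%. No special measure applies. → 30%.
Line E: polyester → 9-2; woven → 9-2-4; printed → 9-2-4-1. Scheduled 29%. No special measure applies. → 29%.
Sum: 9% + 4% + 17% + 30% + 29% = 89%.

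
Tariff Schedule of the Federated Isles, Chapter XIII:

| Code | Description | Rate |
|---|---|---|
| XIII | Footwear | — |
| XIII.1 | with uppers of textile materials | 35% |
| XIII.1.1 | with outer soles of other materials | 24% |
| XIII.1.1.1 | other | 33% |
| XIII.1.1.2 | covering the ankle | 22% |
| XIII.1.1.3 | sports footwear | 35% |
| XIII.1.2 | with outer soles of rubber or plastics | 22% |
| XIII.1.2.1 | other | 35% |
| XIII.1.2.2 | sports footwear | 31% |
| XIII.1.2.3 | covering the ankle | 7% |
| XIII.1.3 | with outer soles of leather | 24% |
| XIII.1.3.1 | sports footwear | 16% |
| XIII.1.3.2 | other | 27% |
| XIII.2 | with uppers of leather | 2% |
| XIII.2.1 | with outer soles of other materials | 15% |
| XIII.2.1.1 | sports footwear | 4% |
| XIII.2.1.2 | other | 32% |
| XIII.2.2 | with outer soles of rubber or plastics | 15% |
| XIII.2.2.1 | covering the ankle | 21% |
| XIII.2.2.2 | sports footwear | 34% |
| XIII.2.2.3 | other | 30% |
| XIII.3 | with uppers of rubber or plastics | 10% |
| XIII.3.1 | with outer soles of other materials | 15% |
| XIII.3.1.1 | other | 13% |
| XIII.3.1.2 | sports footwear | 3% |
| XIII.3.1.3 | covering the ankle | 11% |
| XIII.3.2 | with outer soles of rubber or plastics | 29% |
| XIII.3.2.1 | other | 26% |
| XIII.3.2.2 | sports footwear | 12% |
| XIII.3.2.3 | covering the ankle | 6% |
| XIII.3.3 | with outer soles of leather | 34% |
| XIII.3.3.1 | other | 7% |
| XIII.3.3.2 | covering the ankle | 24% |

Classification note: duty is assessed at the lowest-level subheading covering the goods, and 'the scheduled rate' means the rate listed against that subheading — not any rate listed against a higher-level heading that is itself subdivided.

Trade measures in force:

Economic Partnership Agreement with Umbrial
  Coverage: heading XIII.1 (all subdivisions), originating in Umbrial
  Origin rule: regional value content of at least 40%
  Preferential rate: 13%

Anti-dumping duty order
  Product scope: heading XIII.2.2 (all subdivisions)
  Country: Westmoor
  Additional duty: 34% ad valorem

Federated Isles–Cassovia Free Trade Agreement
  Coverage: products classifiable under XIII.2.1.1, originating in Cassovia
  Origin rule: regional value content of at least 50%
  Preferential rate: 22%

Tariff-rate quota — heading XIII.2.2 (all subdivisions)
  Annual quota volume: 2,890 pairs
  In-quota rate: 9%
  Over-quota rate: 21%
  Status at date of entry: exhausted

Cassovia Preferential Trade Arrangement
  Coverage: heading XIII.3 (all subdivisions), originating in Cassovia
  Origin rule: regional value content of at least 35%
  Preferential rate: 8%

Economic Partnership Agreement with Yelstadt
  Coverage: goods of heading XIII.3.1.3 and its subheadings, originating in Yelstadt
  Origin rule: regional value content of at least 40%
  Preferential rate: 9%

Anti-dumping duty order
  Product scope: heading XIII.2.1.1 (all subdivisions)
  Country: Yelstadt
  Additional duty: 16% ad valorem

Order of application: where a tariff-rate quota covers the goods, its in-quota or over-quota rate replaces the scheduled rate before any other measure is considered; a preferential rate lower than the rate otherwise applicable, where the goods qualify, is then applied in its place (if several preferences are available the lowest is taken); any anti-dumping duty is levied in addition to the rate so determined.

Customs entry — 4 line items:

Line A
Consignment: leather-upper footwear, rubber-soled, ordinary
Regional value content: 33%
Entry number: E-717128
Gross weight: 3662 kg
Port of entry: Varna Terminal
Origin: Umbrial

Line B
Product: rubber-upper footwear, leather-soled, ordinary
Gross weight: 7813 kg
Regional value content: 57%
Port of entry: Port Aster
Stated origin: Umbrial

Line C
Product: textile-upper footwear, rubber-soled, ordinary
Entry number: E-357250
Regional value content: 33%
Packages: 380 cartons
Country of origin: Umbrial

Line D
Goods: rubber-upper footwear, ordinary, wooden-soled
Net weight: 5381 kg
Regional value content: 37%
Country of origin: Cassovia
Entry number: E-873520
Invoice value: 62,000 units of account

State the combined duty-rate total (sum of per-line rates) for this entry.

71%

Line A: leather-upper → XIII.2; rubber-soled → XIII.2.2; ordinary → XIII.2.2.3. Scheduled 30%. quota on XIII.2.2 exhausted → over-quota 21%; Umbrial agreement on XIII.1: XIII.2.2.3 not covered. → 21%.
Line B: rubber-upper → XIII.3; leather-soled → XIII.3.3; ordinary → XIII.3.3.1. Scheduled 7%. Umbrial agreement on XIII.1: XIII.3.3.1 not covered. → 7%.
Line C: textile-upper → XIII.1; rubber-soled → XIII.1.2; ordinary → XIII.1.2.1. Scheduled 35%. Umbrial agreement on XIII.1: RVC < 40%. → 35%.
Line D: rubber-upper → XIII.3; wooden-soled → XIII.3.1; ordinary → XIII.3.1.1. Scheduled 13%. Cassovia agreement on XIII.2.1.1: XIII.3.1.1 not covered; Cassovia agreement on XIII.3: RVC ≥ 35% → 8% available; preferential 8%. → 8%.
Sum: 21% + 7% + 35% + 8% = 71%.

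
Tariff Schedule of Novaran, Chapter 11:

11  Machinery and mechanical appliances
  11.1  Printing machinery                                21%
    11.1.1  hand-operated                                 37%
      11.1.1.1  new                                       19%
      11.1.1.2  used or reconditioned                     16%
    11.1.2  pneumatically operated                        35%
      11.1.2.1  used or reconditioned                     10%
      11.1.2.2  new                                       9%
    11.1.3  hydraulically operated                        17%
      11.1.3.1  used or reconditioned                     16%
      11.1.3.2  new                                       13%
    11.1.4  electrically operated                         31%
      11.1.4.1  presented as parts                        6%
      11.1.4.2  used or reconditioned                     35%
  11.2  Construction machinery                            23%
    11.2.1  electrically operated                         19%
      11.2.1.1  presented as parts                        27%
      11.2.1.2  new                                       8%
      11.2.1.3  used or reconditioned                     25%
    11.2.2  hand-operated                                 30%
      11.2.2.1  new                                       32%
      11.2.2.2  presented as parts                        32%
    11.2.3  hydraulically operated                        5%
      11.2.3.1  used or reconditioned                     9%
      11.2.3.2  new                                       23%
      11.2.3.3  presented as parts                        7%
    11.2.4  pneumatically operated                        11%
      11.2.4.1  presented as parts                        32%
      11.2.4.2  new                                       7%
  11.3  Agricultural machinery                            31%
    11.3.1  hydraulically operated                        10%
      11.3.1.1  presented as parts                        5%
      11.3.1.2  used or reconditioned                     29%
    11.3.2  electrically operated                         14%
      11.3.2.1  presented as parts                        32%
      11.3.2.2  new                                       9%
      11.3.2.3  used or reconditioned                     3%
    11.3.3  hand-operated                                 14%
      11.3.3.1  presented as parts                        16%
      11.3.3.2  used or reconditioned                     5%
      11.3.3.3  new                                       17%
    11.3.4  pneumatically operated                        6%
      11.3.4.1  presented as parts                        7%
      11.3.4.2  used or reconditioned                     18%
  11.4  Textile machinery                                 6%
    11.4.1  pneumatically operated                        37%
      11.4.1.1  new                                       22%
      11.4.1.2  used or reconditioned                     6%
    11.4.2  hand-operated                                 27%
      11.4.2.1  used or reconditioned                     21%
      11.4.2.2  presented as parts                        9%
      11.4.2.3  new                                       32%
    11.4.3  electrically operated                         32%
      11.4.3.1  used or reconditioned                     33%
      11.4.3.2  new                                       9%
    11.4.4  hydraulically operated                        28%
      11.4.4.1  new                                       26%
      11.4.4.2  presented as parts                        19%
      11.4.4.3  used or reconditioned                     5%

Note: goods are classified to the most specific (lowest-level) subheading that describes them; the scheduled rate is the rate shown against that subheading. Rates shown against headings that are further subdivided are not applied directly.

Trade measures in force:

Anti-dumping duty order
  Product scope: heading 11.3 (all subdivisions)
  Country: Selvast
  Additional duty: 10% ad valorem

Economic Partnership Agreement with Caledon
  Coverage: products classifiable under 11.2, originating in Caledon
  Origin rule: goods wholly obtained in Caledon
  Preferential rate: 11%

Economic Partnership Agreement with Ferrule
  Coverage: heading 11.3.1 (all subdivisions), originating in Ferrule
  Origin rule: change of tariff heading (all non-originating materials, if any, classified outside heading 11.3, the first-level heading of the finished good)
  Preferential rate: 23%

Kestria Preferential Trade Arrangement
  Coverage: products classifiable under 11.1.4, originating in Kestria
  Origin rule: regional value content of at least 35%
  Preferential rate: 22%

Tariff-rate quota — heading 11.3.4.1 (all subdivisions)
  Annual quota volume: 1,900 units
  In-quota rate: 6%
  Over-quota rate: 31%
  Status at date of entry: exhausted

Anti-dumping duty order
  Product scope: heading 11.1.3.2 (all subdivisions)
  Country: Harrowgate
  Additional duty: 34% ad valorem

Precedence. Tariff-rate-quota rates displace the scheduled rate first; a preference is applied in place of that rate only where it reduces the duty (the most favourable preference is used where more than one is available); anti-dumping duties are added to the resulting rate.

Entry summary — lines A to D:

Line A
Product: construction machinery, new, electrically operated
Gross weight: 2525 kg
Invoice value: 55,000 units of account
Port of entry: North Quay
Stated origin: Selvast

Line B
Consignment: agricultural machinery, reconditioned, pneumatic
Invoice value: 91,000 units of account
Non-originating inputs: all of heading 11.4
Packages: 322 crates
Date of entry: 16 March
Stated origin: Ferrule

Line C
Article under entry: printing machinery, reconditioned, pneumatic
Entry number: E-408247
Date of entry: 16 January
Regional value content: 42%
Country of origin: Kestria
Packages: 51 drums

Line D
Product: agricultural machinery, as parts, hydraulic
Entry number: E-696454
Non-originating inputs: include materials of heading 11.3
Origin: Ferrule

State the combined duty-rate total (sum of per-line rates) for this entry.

41%

Line A: construction → 11.2; electrically operated → 11.2.1; new → 11.2.1.2. Scheduled 8%. No special measure applies. → 8%.
Line B: agricultural → 11.3; pneumatic → 11.3.4; reconditioned → 11.3.4.2. Scheduled 18%. Ferrule agreement on 11.3.1: 11.3.4.2 not covered. → 18%.
Line C: printing → 11.1; pneumatic → 11.1.2; reconditioned → 11.1.2.1. Scheduled 10%. Kestria agreement on 11.1.4: 11.1.2.1 not covered. → 10%.
Line D: agricultural → 11.3; hydraulic → 11.3.1; as parts → 11.3.1.1. Scheduled 5%. Ferrule agreement on 11.3.1: CTH not met. → 5%.
Sum: 8% + 18% + 10% + 5% = 41%.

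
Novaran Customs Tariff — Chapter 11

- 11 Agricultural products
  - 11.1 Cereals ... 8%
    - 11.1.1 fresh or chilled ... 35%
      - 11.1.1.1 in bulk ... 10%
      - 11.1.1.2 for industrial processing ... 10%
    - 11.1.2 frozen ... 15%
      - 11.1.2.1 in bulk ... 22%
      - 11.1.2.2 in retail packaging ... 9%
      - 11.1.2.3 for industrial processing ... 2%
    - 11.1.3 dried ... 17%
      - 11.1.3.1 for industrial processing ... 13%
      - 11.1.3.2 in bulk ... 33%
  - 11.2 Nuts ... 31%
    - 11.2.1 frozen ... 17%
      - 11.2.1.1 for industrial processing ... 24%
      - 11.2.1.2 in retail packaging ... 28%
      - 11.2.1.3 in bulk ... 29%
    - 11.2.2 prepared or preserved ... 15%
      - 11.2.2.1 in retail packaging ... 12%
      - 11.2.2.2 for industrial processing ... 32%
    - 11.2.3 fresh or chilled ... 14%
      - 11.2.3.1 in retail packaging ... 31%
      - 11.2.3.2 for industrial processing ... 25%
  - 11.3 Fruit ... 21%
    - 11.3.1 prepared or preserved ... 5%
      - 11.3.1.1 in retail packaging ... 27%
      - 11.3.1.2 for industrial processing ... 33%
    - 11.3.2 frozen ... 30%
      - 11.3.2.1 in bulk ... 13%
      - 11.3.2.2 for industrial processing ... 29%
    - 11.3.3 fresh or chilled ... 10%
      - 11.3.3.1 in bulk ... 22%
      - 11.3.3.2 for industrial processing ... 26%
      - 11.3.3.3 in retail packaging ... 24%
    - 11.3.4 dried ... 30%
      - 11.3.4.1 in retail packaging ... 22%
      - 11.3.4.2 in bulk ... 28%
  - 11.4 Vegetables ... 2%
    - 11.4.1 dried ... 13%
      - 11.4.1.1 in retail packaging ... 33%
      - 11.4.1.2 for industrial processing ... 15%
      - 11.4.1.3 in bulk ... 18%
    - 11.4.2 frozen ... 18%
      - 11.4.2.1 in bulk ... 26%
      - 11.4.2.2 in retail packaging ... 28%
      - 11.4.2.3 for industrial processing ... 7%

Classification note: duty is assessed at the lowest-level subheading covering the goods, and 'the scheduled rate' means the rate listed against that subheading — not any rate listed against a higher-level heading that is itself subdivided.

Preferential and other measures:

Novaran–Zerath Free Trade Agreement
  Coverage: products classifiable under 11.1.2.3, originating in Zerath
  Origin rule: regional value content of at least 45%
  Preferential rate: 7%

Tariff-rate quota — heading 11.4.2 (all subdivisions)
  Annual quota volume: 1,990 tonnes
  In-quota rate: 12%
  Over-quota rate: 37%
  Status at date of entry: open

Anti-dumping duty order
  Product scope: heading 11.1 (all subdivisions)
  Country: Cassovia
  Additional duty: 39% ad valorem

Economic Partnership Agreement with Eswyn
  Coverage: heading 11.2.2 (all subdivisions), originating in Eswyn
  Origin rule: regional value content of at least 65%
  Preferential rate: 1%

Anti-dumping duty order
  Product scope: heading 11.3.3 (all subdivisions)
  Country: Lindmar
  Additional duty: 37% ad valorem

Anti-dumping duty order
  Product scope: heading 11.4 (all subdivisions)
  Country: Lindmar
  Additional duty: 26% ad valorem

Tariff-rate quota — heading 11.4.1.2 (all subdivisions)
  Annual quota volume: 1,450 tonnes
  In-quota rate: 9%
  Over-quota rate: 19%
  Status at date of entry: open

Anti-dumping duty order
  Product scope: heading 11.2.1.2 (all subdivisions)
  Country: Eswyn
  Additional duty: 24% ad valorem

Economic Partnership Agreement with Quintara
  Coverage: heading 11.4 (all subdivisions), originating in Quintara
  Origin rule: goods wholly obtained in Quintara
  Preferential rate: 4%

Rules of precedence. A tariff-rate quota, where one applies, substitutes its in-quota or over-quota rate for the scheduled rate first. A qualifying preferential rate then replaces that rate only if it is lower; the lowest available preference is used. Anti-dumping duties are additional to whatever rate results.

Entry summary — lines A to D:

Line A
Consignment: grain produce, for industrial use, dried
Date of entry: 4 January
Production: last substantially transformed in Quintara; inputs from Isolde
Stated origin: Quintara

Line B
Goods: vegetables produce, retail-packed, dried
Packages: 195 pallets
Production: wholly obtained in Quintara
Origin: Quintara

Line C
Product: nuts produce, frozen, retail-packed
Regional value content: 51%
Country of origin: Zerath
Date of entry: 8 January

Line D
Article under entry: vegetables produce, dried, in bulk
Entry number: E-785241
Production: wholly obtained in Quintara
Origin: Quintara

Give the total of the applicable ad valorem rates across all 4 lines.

49%

Line A: grain → 11.1; dried → 11.1.3; for industrial use → 11.1.3.1. Scheduled 13%. Quintara agreement on 11.4: 11.1.3.1 not covered. → 13%.
Line B: vegetables → 11.4; dried → 11.4.1; retail-packed → 11.4.1.1. Scheduled 33%. Quintara agreement on 11.4: wholly obtained → 4% available; preferential 4%. → 4%.
Line C: nuts → 11.2; frozen → 11.2.1; retail-packed → 11.2.1.2. Scheduled 28%. Zerath agreement on 11.1.2.3: 11.2.1.2 not covered. → 28%.
Line D: vegetables → 11.4; dried → 11.4.1; in bulk → 11.4.1.3. Scheduled 18%. Quintara agreement on 11.4: wholly obtained → 4% available; preferential 4%. → 4%.
Sum: 13% + 4% + 28% + 4% = 49%.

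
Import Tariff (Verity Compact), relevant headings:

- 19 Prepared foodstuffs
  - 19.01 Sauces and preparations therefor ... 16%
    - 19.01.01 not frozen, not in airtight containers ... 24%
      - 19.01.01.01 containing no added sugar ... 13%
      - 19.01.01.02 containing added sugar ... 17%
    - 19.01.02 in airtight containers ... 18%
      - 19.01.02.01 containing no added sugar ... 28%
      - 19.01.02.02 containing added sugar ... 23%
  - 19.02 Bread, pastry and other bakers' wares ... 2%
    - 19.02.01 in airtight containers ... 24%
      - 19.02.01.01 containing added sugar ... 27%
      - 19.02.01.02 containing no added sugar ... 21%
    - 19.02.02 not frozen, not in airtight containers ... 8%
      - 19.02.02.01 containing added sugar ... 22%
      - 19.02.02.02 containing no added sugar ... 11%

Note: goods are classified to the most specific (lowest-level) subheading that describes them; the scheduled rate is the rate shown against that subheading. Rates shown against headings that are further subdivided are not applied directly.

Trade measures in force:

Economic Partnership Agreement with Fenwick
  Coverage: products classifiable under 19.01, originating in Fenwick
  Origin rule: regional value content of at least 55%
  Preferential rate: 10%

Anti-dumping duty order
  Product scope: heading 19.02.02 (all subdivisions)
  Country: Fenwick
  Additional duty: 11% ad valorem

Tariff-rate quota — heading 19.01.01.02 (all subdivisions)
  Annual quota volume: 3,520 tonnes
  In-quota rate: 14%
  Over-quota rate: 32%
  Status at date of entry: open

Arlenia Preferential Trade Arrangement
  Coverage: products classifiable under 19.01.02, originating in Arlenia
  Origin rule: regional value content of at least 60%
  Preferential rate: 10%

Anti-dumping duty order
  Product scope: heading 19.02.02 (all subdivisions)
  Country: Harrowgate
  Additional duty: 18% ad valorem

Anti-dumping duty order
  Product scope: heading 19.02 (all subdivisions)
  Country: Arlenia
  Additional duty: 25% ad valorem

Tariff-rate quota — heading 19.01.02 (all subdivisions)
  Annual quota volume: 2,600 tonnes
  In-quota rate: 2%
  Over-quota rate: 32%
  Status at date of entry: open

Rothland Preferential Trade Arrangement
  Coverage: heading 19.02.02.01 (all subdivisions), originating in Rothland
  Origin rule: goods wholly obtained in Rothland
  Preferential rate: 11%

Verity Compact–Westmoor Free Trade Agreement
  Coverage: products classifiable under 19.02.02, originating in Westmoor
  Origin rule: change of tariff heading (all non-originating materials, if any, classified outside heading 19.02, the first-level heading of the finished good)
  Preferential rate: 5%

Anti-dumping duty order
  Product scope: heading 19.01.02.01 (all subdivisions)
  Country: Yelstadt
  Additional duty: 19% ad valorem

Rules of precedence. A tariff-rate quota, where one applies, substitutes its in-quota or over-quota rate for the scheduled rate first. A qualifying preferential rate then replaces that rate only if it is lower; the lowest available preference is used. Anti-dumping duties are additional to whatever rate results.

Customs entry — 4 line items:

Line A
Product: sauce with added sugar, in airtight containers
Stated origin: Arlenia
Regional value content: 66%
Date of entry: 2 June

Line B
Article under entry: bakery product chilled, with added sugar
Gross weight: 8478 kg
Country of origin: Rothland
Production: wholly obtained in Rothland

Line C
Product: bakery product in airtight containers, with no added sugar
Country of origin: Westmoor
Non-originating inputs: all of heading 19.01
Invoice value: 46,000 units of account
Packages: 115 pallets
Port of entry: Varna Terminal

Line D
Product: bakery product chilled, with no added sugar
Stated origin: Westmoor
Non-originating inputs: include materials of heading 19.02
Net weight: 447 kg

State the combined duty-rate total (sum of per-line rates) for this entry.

Line A: sauce → 19.01; in airtight containers → 19.01.02; with added sugar → 19.01.02.02. Scheduled 23%. quota on 19.01.02 open → in-quota 2%; Arlenia agreement on 19.01.02: RVC ≥ 60% → 10% available; preference 10% not lower than 2% → no reduction. → 2%.
Line B: bakery product → 19.02; chilled → 19.02.02; with added sugar → 19.02.02.01. Scheduled 22%. Rothland agreement on 19.02.02.01: wholly obtained → 11% available; preferential 11%. → 11%.
Line C: bakery product → 19.02; in airtight containers → 19.02.01; with no added sugar → 19.02.01.02. Scheduled 21%. Westmoor agreement on 19.02.02: 19.02.01.02 not covered. → 21%.
Line D: bakery product → 19.02; chilled → 19.02.02; with no added sugar → 19.02.02.02. Scheduled 11%. Westmoor agreement on 19.02.02: CTH not met. → 11%.
Sum: 2% + 11% + 21% + 11% = 45%.

45%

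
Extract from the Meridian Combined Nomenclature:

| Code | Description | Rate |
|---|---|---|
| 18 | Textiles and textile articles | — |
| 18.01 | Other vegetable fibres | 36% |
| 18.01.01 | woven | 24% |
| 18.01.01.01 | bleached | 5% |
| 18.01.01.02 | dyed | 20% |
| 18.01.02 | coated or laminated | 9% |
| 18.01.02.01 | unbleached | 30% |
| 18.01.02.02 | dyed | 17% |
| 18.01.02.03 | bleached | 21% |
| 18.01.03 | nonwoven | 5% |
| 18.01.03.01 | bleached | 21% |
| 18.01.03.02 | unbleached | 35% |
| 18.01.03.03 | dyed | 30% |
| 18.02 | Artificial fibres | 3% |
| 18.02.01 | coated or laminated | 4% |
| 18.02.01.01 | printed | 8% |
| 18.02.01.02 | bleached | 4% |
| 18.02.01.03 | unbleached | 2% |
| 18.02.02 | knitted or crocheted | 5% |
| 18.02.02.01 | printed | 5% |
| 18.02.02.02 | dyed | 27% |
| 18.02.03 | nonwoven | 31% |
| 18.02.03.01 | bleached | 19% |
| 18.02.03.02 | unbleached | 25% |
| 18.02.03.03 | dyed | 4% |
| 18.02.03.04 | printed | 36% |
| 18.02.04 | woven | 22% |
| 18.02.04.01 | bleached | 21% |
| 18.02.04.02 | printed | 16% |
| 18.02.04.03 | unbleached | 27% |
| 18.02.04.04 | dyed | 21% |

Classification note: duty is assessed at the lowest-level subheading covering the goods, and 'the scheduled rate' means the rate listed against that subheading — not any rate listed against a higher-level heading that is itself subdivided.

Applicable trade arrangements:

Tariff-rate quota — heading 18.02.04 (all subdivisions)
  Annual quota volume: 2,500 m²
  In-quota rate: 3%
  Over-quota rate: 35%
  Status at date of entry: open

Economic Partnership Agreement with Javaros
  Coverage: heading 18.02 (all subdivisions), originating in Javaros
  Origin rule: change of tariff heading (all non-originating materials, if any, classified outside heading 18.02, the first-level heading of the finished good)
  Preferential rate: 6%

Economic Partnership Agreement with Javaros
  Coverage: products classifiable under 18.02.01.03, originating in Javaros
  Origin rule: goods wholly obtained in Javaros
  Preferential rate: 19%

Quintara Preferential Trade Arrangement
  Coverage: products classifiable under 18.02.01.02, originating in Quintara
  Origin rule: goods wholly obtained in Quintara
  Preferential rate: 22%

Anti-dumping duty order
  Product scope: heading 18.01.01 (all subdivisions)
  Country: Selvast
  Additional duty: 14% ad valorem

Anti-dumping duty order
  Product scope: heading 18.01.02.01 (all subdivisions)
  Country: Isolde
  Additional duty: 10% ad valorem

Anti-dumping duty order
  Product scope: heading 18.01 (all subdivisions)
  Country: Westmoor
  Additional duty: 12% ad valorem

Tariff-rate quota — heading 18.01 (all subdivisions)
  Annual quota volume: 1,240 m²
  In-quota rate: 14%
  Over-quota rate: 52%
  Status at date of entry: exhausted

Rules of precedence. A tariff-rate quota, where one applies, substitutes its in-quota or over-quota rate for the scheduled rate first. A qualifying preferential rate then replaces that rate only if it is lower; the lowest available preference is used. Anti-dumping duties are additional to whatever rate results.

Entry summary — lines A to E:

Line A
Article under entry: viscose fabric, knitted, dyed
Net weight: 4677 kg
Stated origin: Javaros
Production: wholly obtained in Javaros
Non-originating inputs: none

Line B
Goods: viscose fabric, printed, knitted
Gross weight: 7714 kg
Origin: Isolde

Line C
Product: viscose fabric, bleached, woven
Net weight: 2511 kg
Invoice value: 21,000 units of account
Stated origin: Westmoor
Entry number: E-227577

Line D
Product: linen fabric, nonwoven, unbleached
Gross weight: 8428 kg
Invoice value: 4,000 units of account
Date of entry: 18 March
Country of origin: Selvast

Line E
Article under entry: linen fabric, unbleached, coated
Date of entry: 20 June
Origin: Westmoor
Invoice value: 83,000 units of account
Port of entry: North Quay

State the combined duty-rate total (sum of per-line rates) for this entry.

Line A: viscose → 18.02; knitted → 18.02.02; dyed → 18.02.02.02. Scheduled 27%. Javaros agreement on 18.02: CTH met → 6% available; Javaros agreement on 18.02.01.03: 18.02.02.02 not covered; preferential 6%. → 6%.
Line B: viscose → 18.02; knitted → 18.02.02; printed → 18.02.02.01. Scheduled 5%. No special measure applies. → 5%.
Line C: viscose → 18.02; woven → 18.02.04; bleached → 18.02.04.01. Scheduled 21%. quota on 18.02.04 open → in-quota 3%. → 3%.
Line D: linen → 18.01; nonwoven → 18.01.03; unbleached → 18.01.03.02. Scheduled 35%. quota on 18.01 exhausted → over-quota 52%. → 52%.
Line E: linen → 18.01; coated → 18.01.02; unbleached → 18.01.02.01. Scheduled 30%. quota on 18.01 exhausted → over-quota 52%; anti-dumping (Westmoor, 18.01): +12%; total 52% + 12% = 64%. → 64%.
Sum: 6% + 5% + 3% + 52% + 64% = 130%.

130%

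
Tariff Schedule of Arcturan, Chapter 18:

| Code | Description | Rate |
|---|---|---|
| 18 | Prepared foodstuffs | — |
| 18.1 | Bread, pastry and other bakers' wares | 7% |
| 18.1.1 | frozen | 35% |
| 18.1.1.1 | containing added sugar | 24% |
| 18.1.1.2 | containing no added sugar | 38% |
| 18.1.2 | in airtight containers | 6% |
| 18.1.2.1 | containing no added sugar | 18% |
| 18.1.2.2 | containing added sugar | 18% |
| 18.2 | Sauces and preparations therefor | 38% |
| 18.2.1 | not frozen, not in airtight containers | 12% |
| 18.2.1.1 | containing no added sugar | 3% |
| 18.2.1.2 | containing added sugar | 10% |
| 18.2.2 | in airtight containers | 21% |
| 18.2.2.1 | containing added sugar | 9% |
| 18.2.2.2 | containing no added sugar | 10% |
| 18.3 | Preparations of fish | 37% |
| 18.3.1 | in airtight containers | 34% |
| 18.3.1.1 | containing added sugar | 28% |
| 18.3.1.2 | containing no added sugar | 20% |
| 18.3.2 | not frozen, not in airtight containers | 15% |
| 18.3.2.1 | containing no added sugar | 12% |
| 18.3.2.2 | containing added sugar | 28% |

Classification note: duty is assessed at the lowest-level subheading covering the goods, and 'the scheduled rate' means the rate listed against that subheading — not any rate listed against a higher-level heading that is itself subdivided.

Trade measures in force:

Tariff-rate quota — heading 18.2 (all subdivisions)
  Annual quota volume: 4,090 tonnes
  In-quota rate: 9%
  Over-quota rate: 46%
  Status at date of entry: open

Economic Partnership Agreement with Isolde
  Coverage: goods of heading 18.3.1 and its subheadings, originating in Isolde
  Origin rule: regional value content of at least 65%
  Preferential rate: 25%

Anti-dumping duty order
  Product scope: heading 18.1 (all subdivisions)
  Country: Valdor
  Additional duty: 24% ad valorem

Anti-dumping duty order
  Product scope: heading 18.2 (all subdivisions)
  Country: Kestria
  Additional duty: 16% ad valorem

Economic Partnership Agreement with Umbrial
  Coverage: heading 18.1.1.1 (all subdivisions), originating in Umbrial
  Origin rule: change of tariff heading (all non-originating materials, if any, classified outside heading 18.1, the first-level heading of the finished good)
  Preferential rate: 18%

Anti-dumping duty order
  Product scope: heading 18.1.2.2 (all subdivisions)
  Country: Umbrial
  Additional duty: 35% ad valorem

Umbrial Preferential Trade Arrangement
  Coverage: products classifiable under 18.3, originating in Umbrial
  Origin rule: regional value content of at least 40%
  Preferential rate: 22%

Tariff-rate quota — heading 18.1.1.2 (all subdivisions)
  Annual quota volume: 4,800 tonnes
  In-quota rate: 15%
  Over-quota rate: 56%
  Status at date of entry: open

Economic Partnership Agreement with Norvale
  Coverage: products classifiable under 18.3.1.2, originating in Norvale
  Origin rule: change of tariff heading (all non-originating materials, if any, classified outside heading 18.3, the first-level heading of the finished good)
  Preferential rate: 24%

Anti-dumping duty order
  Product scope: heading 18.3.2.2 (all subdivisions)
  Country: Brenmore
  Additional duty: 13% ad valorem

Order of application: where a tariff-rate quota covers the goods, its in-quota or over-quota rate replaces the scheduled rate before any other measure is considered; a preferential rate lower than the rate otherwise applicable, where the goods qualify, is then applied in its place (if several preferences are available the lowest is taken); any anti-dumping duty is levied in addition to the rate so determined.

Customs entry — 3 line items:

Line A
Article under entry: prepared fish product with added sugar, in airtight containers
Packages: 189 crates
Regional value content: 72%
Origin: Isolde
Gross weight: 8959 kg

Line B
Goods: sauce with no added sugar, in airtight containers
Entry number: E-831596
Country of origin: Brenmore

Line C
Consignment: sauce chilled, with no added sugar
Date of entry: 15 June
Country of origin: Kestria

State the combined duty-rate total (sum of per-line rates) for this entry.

Line A: prepared fish product → 18.3; in airtight containers → 18.3.1; with added sugar → 18.3.1.1. Scheduled 28%. Isolde agreement on 18.3.1: RVC ≥ 65% → 25% available; preferential 25%. → 25%.
Line B: sauce → 18.2; in airtight containers → 18.2.2; with no added sugar → 18.2.2.2. Scheduled 10%. quota on 18.2 open → in-quota 9%. → 9%.
Line C: sauce → 18.2; chilled → 18.2.1; with no added sugar → 18.2.1.1. Scheduled 3%. quota on 18.2 open → in-quota 9%; anti-dumping (Kestria, 18.2): +16%; total 9% + 16% = 25%. → 25%.
Sum: 25% + 9% + 25% = 59%.

59%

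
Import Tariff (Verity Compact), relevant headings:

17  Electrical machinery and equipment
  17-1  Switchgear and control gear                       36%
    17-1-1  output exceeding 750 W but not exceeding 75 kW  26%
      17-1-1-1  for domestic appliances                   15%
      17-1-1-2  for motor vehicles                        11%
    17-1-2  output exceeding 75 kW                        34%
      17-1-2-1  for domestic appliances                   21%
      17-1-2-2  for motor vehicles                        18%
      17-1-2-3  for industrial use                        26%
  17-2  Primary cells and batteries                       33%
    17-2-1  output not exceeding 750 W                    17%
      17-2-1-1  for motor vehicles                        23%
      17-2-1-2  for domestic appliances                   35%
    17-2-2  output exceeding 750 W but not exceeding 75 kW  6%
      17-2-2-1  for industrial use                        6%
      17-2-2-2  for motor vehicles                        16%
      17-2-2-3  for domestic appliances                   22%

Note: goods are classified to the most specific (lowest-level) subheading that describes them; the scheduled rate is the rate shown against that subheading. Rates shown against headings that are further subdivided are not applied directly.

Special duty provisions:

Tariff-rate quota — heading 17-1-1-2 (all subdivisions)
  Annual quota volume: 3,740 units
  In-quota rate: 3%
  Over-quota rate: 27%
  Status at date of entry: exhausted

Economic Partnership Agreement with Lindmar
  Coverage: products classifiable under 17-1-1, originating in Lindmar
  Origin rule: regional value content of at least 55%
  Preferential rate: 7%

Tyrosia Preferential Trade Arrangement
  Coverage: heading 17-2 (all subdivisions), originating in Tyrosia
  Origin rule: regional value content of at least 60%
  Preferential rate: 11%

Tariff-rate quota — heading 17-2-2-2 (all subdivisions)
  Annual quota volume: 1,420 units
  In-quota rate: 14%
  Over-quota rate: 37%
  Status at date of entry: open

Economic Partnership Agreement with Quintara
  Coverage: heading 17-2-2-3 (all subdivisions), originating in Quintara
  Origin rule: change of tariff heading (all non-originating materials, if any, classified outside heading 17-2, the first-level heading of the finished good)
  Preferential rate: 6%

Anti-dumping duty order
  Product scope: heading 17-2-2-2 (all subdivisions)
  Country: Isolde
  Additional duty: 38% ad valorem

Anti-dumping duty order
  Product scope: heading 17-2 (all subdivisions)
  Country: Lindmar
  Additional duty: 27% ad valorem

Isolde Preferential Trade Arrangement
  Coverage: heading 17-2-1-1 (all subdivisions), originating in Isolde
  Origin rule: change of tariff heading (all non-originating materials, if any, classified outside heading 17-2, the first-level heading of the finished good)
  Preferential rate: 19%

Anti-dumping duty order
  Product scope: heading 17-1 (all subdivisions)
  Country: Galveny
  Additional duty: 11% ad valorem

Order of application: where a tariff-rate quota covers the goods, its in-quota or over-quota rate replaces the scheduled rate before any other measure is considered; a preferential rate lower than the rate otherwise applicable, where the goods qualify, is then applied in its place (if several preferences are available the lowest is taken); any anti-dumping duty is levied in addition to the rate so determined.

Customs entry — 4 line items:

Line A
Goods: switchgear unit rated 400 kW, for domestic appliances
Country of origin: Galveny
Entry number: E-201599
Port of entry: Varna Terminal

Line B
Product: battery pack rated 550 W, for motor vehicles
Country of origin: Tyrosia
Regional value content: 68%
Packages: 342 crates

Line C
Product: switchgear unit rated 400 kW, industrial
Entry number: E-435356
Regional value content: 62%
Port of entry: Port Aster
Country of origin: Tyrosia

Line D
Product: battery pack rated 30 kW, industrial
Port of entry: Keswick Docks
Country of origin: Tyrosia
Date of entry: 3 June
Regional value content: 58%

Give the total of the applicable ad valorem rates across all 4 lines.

Line A: switchgear unit → 17-1; rated 400 kW → 17-1-2; for domestic appliances → 17-1-2-1. Scheduled 21%. anti-dumping (Galveny, 17-1): +11%; total 21% + 11% = 32%. → 32%.
Line B: battery pack → 17-2; rated 550 W → 17-2-1; for motor vehicles → 17-2-1-1. Scheduled 23%. Tyrosia agreement on 17-2: RVC ≥ 60% → 11% available; preferential 11%. → 11%.
Line C: switchgear unit → 17-1; rated 400 kW → 17-1-2; industrial → 17-1-2-3. Scheduled 26%. Tyrosia agreement on 17-2: 17-1-2-3 not covered. → 26%.
Line D: battery pack → 17-2; rated 30 kW → 17-2-2; industrial → 17-2-2-1. Scheduled 6%. Tyrosia agreement on 17-2: RVC < 60%. → 6%.
Sum: 32% + 11% + 26% + 6% = 75%.

75%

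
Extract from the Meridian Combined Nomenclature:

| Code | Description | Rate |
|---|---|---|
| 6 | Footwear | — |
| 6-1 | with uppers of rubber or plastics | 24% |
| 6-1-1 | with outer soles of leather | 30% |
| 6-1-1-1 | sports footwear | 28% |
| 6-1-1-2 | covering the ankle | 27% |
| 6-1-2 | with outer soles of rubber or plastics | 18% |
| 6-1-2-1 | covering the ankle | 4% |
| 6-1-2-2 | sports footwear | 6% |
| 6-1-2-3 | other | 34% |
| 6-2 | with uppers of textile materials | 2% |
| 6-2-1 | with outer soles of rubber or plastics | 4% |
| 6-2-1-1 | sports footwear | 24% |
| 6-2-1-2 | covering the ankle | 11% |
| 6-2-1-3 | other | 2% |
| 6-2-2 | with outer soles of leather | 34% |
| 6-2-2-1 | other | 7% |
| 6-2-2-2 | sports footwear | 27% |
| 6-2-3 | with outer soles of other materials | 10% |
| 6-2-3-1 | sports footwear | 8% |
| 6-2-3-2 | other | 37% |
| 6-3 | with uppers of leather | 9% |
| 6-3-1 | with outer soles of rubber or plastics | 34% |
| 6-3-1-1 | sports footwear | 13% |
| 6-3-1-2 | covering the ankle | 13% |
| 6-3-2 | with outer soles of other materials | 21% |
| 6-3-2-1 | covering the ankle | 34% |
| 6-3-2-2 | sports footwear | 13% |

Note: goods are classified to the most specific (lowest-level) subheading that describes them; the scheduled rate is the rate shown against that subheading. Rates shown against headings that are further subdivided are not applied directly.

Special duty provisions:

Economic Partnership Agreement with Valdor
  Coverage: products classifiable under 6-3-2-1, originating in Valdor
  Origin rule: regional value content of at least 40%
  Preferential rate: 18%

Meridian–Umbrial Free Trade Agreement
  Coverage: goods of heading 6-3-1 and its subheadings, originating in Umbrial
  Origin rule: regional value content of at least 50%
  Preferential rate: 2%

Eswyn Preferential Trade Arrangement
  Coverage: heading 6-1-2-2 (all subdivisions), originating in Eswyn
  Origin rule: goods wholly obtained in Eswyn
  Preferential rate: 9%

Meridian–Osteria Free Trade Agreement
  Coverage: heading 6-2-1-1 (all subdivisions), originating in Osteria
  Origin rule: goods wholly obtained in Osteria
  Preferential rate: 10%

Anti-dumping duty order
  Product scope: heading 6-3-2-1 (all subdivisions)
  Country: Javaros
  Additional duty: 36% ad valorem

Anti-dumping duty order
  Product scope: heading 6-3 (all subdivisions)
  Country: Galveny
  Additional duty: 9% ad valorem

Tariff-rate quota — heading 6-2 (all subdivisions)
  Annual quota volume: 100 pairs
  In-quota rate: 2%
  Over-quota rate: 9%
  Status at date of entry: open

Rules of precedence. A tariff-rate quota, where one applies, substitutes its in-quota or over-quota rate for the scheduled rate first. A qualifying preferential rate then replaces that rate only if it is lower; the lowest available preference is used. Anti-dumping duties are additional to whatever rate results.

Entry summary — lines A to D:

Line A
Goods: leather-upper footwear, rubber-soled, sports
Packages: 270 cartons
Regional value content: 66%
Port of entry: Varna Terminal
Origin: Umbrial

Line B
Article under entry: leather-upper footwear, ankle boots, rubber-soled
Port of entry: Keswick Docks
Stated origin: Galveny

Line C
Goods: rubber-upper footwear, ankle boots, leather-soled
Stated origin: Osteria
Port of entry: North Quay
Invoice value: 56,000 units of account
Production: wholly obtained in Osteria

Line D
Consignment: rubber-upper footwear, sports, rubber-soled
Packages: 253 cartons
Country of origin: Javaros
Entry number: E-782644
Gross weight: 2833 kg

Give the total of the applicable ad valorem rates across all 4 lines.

57%

Line A: leather-upper → 6-3; rubber-soled → 6-3-1; sports → 6-3-1-1. Scheduled 13%. Umbrial agreement on 6-3-1: RVC ≥ 50% → 2% available; preferential 2%. → 2%.
Line B: leather-upper → 6-3; rubber-soled → 6-3-1; ankle boots → 6-3-1-2. Scheduled 13%. anti-dumping (Galveny, 6-3): +9%; total 13% + 9% = 22%. → 22%.
Line C: rubber-upper → 6-1; leather-soled → 6-1-1; ankle boots → 6-1-1-2. Scheduled 27%. Osteria agreement on 6-2-1-1: 6-1-1-2 not covered. → 27%.
Line D: rubber-upper → 6-1; rubber-soled → 6-1-2; sports → 6-1-2-2. Scheduled 6%. No special measure applies. → 6%.
Sum: 2% + 22% + 27% + 6% = 57%.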